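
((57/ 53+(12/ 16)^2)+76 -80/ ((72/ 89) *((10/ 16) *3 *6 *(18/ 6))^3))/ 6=12.94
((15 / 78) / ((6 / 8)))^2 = 100 / 1521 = 0.07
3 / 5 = 0.60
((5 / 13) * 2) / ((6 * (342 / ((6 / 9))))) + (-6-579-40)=-12504370 / 20007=-625.00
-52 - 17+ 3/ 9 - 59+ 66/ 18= -124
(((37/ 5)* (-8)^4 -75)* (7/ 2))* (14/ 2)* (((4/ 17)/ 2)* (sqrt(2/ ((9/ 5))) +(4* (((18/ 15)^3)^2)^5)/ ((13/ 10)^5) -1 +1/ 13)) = 7407673* sqrt(10)/ 255 +16066285226138666965027902604788/ 723506510257720947265625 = 22298000.96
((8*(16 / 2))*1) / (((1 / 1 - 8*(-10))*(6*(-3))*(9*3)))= -32 / 19683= -0.00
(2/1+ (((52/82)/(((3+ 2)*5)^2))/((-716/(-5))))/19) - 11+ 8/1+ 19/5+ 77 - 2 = 2712127463/34860250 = 77.80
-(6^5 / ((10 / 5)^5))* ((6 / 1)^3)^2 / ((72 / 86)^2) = -16175052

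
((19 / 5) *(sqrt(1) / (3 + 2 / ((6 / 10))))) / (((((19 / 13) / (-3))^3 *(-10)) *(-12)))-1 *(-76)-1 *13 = 62.96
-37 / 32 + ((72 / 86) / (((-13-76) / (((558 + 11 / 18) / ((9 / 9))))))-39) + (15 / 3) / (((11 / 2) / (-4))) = -66071925 / 1347104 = -49.05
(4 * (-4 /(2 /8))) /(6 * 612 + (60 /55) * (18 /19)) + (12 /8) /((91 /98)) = 996691 /623727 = 1.60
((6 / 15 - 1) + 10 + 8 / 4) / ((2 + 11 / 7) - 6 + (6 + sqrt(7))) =665 / 94 - 931* sqrt(7) / 470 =1.83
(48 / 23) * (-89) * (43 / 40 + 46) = -1005522 / 115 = -8743.67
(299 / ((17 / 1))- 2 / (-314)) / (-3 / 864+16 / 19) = 256965120 / 12248041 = 20.98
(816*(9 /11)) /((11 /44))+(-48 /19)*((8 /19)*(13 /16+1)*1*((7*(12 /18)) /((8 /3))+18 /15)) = 52910754 /19855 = 2664.86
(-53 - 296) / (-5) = 349 / 5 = 69.80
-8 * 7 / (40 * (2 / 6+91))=-21 / 1370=-0.02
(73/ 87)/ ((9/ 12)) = 292/ 261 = 1.12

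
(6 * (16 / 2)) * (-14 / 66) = -112 / 11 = -10.18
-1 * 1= -1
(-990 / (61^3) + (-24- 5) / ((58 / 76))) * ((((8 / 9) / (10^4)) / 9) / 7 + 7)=-3056934338662 / 11490913125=-266.03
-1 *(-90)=90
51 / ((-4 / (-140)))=1785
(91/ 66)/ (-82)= -91/ 5412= -0.02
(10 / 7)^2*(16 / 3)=10.88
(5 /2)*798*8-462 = 15498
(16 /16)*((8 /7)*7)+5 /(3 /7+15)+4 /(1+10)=10321 /1188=8.69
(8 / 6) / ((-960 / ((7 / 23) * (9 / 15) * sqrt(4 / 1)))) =-7 / 13800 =-0.00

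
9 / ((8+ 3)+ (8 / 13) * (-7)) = 39 / 29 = 1.34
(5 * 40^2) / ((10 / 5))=4000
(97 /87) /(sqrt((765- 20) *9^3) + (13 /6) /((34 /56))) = -300118 /40964906449 + 2270673 *sqrt(745) /40964906449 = 0.00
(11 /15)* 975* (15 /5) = 2145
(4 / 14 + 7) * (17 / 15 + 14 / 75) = 1683 / 175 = 9.62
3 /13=0.23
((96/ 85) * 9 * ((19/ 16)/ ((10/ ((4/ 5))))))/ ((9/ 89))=20292/ 2125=9.55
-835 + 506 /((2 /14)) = 2707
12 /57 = 4 /19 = 0.21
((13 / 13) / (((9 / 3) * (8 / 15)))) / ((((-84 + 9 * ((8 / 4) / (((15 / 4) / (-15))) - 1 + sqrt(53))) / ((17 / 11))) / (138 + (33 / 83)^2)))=-134834225 / 140425376 - 80900535 * sqrt(53) / 1544679136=-1.34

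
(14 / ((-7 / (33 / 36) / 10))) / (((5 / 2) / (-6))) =44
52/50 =26/25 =1.04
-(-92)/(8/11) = 253/2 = 126.50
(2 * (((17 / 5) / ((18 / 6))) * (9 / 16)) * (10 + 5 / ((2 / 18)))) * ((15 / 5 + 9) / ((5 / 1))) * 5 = 1683 / 2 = 841.50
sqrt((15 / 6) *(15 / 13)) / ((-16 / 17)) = -85 *sqrt(78) / 416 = -1.80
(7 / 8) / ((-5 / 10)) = -7 / 4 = -1.75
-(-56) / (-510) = -28 / 255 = -0.11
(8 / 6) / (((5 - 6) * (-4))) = 1 / 3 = 0.33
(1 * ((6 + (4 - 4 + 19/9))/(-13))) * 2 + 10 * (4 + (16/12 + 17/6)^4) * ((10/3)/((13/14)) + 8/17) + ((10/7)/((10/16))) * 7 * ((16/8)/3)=1332908921/107406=12410.00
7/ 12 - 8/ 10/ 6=9/ 20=0.45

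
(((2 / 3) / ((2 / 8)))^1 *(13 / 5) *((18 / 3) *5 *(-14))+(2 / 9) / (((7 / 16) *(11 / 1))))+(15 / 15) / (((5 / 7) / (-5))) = -2022835 / 693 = -2918.95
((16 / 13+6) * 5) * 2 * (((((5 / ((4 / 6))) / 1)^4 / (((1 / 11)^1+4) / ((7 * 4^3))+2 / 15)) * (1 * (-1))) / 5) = -43970850000 / 136903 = -321182.52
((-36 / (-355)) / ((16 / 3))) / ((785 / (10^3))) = 270 / 11147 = 0.02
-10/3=-3.33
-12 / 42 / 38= -1 / 133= -0.01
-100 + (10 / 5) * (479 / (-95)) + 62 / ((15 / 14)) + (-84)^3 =-168935522 / 285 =-592756.22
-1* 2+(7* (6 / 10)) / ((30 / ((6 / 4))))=-179 / 100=-1.79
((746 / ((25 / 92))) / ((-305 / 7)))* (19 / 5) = -9128056 / 38125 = -239.42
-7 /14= -1 /2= -0.50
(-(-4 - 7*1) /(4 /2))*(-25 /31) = -275 /62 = -4.44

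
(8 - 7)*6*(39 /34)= 6.88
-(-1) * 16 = 16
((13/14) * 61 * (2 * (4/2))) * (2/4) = 793/7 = 113.29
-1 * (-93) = 93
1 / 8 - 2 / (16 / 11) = -5 / 4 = -1.25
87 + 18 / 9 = 89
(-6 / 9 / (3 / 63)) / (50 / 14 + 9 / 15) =-245 / 73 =-3.36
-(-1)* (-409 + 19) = -390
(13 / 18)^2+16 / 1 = 5353 / 324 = 16.52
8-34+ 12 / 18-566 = -1774 / 3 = -591.33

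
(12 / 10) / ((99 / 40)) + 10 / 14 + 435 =100762 / 231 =436.20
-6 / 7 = -0.86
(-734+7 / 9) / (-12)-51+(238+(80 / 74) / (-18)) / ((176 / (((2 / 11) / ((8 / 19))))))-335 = -1254489455 / 3868128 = -324.31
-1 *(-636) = 636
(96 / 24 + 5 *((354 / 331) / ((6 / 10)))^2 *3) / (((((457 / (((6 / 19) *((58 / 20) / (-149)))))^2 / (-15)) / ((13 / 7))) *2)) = -835352745552 / 6418538798794959515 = -0.00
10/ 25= 2/ 5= 0.40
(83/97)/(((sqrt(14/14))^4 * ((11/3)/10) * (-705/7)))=-1162/50149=-0.02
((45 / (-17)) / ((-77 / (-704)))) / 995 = -576 / 23681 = -0.02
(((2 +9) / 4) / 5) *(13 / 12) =143 / 240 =0.60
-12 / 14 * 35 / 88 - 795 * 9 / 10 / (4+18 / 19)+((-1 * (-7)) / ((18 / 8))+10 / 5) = -650732 / 4653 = -139.85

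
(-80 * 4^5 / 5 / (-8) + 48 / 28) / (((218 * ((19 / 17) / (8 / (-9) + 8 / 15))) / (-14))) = 3902656 / 93195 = 41.88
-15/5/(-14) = 3/14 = 0.21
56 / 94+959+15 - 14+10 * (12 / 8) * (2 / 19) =859222 / 893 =962.17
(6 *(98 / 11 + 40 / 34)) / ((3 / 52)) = 196144 / 187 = 1048.90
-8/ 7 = -1.14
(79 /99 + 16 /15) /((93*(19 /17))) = 15691 /874665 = 0.02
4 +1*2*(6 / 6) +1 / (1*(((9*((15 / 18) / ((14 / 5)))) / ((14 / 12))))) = 1448 / 225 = 6.44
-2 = -2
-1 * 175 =-175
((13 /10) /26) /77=1 /1540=0.00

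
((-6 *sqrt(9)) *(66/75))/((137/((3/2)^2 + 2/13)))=-0.28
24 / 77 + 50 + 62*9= 46840 / 77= 608.31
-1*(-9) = 9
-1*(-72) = 72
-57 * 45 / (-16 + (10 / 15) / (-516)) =397062 / 2477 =160.30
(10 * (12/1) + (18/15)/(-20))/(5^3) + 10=10.96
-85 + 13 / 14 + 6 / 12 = -585 / 7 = -83.57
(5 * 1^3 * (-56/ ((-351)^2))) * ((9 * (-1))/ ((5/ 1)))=56/ 13689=0.00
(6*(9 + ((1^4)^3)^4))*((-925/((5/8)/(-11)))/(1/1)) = 976800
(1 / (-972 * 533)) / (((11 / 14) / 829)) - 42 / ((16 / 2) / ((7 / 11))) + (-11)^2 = 670508257 / 5698836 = 117.66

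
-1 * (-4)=4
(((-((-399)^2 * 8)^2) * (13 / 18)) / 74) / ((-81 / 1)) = 65083349968 / 333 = 195445495.40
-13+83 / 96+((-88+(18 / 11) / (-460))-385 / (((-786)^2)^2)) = -96697187527323409 / 965629900968480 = -100.14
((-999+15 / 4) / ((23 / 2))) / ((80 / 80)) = -3981 / 46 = -86.54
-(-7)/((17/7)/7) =343/17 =20.18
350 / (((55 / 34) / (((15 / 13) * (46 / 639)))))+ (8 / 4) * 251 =519.97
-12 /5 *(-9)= 108 /5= 21.60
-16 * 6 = -96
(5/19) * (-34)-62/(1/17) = -20196/19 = -1062.95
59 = 59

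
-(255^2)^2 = -4228250625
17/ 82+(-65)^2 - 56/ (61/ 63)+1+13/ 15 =312817921/ 75030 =4169.24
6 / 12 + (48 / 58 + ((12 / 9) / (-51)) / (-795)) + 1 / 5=10777093 / 7054830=1.53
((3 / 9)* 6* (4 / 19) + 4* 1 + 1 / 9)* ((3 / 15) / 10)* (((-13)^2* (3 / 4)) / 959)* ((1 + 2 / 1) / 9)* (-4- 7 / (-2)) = -0.00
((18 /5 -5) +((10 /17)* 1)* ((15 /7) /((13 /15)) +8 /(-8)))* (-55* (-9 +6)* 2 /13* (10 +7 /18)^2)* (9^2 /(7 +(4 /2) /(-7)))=-280280649 /15886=-17643.25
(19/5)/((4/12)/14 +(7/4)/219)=38836/325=119.50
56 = 56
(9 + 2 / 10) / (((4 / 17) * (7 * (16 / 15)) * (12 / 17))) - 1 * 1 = 5751 / 896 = 6.42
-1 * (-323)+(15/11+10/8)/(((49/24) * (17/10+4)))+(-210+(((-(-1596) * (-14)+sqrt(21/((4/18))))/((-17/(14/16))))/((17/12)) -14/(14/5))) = 2722968284/2959649 -63 * sqrt(42)/1156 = 919.68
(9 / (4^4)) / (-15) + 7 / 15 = 1783 / 3840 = 0.46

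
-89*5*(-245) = 109025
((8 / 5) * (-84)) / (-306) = 112 / 255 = 0.44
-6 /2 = -3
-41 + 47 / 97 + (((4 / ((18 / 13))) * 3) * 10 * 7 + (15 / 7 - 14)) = 1129097 / 2037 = 554.29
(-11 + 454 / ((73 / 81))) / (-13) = -2767 / 73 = -37.90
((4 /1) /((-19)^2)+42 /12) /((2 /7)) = 17745 /1444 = 12.29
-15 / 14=-1.07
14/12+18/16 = 55/24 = 2.29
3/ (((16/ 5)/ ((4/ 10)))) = 3/ 8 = 0.38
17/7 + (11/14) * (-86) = -456/7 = -65.14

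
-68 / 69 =-0.99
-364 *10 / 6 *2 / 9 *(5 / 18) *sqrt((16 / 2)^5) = -1164800 *sqrt(2) / 243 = -6778.91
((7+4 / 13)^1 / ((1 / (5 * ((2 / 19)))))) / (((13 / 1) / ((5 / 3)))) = 0.49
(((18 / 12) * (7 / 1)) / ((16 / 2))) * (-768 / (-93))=336 / 31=10.84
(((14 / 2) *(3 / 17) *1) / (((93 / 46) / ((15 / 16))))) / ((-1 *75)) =-161 / 21080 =-0.01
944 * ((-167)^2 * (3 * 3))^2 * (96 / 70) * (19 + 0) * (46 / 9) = 277225425252997632 / 35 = 7920726435799932.34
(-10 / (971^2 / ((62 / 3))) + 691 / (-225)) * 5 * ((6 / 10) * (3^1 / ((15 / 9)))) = -1954648893 / 117855125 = -16.59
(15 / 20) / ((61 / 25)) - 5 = -1145 / 244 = -4.69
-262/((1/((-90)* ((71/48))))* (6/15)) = 697575/8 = 87196.88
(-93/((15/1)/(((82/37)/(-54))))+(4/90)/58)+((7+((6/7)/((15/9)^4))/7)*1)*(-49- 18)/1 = -416831006827/887236875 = -469.81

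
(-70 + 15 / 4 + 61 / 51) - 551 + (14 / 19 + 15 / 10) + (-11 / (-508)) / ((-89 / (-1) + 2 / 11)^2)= -48463326466591 / 78954021162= -613.82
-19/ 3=-6.33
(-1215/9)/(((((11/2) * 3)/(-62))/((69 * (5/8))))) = 481275/22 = 21876.14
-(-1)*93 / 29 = 93 / 29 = 3.21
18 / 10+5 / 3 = 52 / 15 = 3.47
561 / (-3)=-187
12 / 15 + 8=8.80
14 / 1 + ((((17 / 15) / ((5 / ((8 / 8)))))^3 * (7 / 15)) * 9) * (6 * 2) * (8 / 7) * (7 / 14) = 3359858 / 234375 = 14.34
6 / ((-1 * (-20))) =3 / 10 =0.30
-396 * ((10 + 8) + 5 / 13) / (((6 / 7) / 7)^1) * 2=-1545852 / 13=-118911.69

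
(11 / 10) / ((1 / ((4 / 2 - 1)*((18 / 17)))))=99 / 85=1.16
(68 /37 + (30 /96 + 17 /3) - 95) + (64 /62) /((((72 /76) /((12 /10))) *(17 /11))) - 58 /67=-9113950471 /104514640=-87.20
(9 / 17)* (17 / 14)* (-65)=-585 / 14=-41.79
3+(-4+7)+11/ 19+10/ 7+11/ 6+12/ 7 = 9221/ 798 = 11.56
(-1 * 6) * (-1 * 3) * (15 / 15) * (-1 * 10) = -180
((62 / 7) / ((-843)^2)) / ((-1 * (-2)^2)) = -0.00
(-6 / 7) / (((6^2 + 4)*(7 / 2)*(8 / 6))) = -9 / 1960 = -0.00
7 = 7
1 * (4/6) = 2/3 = 0.67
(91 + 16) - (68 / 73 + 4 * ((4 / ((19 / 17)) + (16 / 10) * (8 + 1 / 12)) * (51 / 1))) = -22624999 / 6935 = -3262.44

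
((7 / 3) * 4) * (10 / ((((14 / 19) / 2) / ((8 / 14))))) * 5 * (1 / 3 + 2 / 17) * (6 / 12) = 174800 / 1071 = 163.21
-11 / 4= -2.75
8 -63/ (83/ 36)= -1604/ 83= -19.33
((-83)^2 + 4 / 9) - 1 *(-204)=63841 / 9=7093.44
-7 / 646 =-0.01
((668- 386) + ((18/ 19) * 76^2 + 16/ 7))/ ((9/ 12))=161176/ 21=7675.05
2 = 2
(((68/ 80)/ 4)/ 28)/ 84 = 0.00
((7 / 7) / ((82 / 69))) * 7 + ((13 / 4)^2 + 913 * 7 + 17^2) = 4392873 / 656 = 6696.45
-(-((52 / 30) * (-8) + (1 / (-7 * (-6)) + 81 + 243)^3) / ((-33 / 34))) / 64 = -214238436844909 / 391184640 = -547665.77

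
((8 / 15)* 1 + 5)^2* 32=220448 / 225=979.77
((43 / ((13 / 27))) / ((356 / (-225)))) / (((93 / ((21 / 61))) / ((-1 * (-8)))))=-3657150 / 2187887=-1.67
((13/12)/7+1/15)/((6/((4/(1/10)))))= 31/21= 1.48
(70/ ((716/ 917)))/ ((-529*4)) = -32095/ 757528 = -0.04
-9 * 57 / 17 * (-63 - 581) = 330372 / 17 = 19433.65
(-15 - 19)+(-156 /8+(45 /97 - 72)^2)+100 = 97174479 /18818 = 5163.91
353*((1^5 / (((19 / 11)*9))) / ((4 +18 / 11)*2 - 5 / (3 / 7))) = -42713 / 741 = -57.64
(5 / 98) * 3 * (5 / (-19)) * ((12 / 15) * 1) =-0.03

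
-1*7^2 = -49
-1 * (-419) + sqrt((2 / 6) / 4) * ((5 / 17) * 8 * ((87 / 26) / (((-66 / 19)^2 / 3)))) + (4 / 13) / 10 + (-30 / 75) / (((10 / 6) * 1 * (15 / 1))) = 52345 * sqrt(3) / 160446 + 680899 / 1625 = 419.58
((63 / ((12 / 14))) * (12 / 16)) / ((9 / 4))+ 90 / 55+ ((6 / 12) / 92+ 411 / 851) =1993875 / 74888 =26.62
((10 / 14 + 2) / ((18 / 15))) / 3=95 / 126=0.75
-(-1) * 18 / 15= 6 / 5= 1.20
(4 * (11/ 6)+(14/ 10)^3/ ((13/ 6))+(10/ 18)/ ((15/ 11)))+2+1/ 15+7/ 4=2250589/ 175500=12.82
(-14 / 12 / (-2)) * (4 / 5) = 7 / 15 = 0.47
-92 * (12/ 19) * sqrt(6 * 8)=-4416 * sqrt(3)/ 19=-402.57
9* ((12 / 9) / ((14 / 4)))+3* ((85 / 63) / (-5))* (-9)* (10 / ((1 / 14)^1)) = 7164 / 7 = 1023.43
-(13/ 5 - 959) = 956.40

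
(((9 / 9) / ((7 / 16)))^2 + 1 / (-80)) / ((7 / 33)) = 674223 / 27440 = 24.57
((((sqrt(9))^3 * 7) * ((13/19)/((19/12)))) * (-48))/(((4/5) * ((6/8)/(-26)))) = 61326720/361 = 169880.11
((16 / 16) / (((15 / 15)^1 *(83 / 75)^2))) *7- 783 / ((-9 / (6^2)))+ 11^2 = 22449292 / 6889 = 3258.72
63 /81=7 /9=0.78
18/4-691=-1373/2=-686.50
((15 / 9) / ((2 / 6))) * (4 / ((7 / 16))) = 320 / 7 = 45.71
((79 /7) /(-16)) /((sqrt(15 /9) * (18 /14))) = -79 * sqrt(15) /720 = -0.42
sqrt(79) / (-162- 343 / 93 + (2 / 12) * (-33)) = -186 * sqrt(79) / 31841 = -0.05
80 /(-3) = -80 /3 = -26.67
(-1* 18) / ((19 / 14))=-252 / 19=-13.26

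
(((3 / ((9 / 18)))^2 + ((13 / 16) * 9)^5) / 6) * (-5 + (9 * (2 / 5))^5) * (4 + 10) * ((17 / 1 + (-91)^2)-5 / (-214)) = 170528906100337774591287 / 701235200000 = 243183608153.64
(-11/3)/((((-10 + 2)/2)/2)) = 11/6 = 1.83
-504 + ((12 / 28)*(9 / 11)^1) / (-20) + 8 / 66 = -2328001 / 4620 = -503.90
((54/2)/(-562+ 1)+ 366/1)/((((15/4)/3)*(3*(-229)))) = -91244/214115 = -0.43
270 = 270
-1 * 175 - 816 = -991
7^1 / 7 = 1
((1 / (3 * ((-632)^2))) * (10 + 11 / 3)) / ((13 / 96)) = 41 / 486798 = 0.00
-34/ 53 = -0.64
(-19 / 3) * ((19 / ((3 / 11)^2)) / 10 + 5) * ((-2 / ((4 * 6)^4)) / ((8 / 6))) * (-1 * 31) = -1619161 / 59719680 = -0.03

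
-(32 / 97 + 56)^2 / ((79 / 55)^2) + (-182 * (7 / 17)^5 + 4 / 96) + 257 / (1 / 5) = -510436814687549191 / 2001029539095192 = -255.09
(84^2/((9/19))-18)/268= 7439/134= 55.51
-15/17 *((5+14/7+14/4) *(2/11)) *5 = -1575/187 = -8.42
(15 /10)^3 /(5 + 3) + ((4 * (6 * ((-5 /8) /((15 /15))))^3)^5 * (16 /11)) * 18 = -3941045013427582311 /360448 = -10933740826492.54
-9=-9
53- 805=-752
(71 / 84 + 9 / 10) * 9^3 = 178119 / 140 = 1272.28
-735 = -735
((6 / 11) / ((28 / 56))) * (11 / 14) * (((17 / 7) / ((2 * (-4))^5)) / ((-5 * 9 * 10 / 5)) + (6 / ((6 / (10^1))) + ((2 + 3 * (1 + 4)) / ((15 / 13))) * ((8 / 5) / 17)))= 1175322709 / 120422400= 9.76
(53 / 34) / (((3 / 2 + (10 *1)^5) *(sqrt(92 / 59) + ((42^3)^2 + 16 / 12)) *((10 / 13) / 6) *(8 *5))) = 1506158748986931 / 2719828008688461977946725351800 - 18603 *sqrt(1357) / 5439656017376923955893450703600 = 0.00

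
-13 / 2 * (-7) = 91 / 2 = 45.50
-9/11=-0.82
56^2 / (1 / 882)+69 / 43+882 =2766835.60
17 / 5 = 3.40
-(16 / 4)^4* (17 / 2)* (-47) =102272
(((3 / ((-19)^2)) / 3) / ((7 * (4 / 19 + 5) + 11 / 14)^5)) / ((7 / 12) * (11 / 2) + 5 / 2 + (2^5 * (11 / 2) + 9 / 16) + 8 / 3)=59022957056 / 282964755652920324040409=0.00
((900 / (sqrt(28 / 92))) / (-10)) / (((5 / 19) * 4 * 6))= -25.83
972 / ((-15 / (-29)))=9396 / 5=1879.20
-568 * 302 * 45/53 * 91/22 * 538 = -188956338480/583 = -324110357.60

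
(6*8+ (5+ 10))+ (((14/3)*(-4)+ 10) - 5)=148/3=49.33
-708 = -708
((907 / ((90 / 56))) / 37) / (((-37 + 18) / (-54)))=152376 / 3515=43.35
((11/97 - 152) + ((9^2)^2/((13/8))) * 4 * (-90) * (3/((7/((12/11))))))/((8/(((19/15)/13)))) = -417990261189/50490440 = -8278.60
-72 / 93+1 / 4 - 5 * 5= -3165 / 124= -25.52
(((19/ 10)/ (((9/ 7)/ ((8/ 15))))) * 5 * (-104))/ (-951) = 55328/ 128385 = 0.43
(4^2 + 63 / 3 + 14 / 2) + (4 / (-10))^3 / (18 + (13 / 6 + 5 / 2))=93494 / 2125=44.00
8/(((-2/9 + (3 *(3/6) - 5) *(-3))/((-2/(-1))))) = 1.56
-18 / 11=-1.64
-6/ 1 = -6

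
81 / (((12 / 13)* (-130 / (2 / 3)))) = -0.45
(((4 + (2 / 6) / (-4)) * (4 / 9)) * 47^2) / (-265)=-103823 / 7155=-14.51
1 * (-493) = -493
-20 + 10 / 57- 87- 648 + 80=-38465 / 57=-674.82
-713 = -713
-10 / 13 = -0.77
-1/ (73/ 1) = -1/ 73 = -0.01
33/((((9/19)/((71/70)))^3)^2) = 66292497847549373411/20841167403000000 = 3180.84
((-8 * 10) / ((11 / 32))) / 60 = -128 / 33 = -3.88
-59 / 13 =-4.54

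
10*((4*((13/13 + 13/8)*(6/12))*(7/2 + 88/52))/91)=2025/676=3.00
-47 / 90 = -0.52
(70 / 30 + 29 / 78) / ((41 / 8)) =844 / 1599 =0.53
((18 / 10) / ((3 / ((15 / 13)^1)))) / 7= 9 / 91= 0.10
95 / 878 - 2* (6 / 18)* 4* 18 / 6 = -6929 / 878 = -7.89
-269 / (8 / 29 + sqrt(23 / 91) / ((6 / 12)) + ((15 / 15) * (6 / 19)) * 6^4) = -760908026606 / 1158437357321 + 81668669 * sqrt(2093) / 2316874714642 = -0.66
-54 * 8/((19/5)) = -2160/19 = -113.68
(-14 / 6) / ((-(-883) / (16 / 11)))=-0.00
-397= -397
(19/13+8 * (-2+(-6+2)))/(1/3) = -1815/13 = -139.62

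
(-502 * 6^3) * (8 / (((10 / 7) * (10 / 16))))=-24288768 / 25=-971550.72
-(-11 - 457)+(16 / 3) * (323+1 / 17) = 111740 / 51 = 2190.98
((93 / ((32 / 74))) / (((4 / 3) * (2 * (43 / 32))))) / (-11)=-10323 / 1892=-5.46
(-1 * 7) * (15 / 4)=-105 / 4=-26.25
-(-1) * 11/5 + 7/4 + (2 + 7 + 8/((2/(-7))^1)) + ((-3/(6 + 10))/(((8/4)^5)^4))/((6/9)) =-2524971053/167772160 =-15.05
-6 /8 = -0.75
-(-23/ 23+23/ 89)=0.74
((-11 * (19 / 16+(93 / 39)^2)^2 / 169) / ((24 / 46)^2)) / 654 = -2010328155011 / 116369808482304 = -0.02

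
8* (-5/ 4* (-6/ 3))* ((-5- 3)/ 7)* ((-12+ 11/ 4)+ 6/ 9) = 4120/ 21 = 196.19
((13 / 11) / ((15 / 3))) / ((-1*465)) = -13 / 25575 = -0.00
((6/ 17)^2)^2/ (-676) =-324/ 14115049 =-0.00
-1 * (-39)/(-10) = -39/10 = -3.90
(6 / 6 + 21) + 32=54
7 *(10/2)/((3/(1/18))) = 35/54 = 0.65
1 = 1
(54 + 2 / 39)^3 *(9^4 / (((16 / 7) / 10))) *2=19917101942640 / 2197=9065590324.37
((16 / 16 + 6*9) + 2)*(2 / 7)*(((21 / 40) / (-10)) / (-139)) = 171 / 27800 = 0.01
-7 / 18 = -0.39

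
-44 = -44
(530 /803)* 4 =2120 /803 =2.64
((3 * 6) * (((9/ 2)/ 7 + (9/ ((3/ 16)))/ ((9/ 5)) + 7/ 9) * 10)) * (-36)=-1274040/ 7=-182005.71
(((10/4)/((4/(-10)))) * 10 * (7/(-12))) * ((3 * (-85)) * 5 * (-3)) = 1115625/8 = 139453.12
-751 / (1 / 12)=-9012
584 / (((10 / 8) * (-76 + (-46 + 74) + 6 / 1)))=-1168 / 105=-11.12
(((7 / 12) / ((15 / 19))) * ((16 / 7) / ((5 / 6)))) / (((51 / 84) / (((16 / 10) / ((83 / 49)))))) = 1668352 / 529125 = 3.15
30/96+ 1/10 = 33/80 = 0.41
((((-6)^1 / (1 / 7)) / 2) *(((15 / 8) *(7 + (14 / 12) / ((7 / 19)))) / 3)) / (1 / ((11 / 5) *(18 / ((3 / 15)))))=-211365 / 8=-26420.62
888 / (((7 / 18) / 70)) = 159840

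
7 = 7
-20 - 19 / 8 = -179 / 8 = -22.38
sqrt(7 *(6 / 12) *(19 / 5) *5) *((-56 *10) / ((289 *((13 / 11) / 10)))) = -30800 *sqrt(266) / 3757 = -133.71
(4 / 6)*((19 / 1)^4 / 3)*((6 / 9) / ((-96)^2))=130321 / 62208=2.09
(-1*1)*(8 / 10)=-4 / 5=-0.80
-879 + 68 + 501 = -310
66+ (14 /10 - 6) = 307 /5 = 61.40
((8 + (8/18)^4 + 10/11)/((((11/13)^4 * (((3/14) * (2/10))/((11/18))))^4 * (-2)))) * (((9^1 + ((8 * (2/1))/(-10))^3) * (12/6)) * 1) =-3162352525191580737193736205010/120373254183671877620331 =-26271222.35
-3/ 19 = -0.16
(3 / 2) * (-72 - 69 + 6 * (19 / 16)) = -3213 / 16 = -200.81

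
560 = 560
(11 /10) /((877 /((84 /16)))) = 231 /35080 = 0.01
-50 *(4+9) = -650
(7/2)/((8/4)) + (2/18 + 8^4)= 147523/36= 4097.86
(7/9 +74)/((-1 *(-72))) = 673/648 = 1.04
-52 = -52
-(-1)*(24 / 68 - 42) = -41.65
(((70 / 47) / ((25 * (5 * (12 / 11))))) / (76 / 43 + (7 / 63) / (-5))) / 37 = 903 / 5338730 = 0.00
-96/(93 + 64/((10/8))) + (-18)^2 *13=3036372/721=4211.33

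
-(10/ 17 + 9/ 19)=-1.06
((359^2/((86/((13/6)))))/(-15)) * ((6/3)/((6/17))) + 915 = -7236401/23220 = -311.65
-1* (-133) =133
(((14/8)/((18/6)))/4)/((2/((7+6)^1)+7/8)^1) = 91/642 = 0.14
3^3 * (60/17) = 1620/17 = 95.29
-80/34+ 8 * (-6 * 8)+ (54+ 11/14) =-78913/238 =-331.57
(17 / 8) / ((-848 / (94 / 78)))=-799 / 264576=-0.00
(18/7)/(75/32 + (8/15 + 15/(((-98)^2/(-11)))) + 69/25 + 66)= 14817600/412702529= 0.04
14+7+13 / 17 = 370 / 17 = 21.76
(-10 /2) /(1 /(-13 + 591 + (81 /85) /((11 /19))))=-541969 /187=-2898.23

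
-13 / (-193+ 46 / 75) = 0.07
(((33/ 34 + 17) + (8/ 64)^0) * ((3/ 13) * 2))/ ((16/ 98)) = 94815/ 1768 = 53.63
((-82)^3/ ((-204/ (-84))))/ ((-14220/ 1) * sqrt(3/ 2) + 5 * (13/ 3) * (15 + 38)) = 7977743592/ 9241014275 + 49394853648 * sqrt(6)/ 9241014275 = 13.96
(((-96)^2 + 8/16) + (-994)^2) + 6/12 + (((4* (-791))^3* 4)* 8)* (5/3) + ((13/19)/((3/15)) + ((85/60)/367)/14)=-1689304333090.25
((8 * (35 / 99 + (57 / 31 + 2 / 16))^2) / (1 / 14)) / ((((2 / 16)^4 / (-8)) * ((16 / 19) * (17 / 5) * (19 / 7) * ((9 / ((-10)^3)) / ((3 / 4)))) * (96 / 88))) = 25376617440160000 / 131006403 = 193705169.05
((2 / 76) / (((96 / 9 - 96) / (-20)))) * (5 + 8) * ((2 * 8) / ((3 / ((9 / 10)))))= 117 / 304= 0.38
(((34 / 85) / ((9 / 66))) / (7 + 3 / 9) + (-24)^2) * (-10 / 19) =-5764 / 19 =-303.37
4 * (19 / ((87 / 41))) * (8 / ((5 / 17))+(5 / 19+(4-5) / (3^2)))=3835304 / 3915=979.64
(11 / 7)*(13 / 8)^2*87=161733 / 448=361.01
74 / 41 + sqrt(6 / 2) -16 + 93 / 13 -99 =-56520 / 533 + sqrt(3) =-104.31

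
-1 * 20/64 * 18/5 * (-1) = 9/8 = 1.12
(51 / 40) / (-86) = -0.01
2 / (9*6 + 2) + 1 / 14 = 3 / 28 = 0.11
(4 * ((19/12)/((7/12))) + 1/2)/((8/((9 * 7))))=1431/16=89.44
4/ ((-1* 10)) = -2/ 5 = -0.40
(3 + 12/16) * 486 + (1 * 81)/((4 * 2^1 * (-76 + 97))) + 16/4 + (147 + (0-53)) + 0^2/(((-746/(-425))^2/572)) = 107575/56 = 1920.98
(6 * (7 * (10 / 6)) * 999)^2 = 4890204900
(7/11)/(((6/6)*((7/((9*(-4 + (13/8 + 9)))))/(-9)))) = -4293/88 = -48.78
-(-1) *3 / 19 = 3 / 19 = 0.16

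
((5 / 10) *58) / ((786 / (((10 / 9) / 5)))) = 29 / 3537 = 0.01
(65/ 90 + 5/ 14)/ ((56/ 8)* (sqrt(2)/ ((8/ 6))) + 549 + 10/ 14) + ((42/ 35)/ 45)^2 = 1782060892/ 666198129375 -6664* sqrt(2)/ 355305669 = 0.00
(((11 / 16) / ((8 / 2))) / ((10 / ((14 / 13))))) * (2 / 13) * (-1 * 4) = -77 / 6760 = -0.01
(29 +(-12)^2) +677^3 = 310288906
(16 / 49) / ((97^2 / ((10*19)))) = 3040 / 461041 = 0.01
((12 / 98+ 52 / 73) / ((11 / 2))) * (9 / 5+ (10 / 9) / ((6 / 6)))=782332 / 1770615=0.44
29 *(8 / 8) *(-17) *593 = -292349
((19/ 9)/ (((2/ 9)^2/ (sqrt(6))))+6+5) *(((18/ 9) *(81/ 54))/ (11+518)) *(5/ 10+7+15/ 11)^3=22244625/ 512072+3803830875 *sqrt(6)/ 22531168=456.98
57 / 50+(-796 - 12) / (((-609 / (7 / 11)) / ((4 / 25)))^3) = 31224154541549 / 27389609156250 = 1.14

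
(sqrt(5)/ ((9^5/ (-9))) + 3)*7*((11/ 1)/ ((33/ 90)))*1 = 630 -70*sqrt(5)/ 2187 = 629.93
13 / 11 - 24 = -251 / 11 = -22.82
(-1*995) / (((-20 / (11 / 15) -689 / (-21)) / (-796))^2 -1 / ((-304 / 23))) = -319592648861640 / 24316753541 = -13142.90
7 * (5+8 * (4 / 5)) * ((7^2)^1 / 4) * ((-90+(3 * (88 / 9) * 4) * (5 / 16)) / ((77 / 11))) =-7448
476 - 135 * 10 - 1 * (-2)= -872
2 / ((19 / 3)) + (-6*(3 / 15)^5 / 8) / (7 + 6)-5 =-14462557 / 3087500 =-4.68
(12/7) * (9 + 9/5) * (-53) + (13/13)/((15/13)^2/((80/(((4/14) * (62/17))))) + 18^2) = -895182164804/912283785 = -981.25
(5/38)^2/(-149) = -25/215156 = -0.00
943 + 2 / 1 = 945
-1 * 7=-7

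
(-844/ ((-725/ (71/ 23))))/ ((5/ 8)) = 479392/ 83375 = 5.75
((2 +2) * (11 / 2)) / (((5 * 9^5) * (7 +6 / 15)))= 22 / 2184813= 0.00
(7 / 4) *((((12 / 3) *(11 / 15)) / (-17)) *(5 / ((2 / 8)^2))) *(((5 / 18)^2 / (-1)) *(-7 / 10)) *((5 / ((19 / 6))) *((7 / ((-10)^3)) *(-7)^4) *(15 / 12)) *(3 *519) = 1567202329 / 23256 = 67389.16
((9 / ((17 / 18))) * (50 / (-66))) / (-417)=450 / 25993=0.02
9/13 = 0.69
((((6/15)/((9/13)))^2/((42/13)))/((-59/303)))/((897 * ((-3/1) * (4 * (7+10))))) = 17069/5886055350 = 0.00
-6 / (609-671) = 3 / 31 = 0.10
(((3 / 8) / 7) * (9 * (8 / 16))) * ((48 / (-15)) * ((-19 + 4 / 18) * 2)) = 1014 / 35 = 28.97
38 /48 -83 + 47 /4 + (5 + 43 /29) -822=-616639 /696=-885.98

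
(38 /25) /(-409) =-38 /10225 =-0.00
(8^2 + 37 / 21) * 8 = 11048 / 21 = 526.10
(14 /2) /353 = 7 /353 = 0.02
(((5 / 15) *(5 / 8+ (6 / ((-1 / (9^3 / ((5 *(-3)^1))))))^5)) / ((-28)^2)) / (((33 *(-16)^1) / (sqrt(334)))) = -52708129816245769 *sqrt(334) / 31046400000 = -31026986.14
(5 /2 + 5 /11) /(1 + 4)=0.59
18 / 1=18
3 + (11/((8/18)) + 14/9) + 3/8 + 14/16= 275/9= 30.56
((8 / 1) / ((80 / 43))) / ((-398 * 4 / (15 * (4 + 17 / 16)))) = -10449 / 50944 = -0.21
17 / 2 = 8.50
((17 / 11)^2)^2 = 83521 / 14641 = 5.70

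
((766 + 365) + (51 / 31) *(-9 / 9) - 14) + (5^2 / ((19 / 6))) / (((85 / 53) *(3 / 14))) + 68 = 12078952 / 10013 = 1206.33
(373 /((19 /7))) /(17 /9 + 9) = 3357 /266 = 12.62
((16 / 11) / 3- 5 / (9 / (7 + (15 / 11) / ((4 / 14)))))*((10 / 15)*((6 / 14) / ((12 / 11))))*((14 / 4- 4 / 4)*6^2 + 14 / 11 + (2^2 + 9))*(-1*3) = 125023 / 252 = 496.12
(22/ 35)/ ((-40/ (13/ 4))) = -143/ 2800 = -0.05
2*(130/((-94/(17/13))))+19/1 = 723/47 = 15.38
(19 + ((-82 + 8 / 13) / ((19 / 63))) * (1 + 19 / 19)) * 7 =-900305 / 247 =-3644.96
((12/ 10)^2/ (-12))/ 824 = -3/ 20600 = -0.00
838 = 838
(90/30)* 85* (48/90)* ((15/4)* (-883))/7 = -450330/7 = -64332.86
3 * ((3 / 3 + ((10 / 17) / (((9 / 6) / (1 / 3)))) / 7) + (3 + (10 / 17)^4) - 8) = -11.58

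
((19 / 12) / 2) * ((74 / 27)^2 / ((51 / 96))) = 416176 / 37179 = 11.19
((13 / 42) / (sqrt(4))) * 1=13 / 84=0.15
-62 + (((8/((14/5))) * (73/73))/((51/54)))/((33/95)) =-53.29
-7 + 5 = -2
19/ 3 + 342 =1045/ 3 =348.33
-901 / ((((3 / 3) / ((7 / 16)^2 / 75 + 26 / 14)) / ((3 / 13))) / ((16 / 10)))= -225198643 / 364000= -618.68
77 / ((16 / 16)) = 77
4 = 4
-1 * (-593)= 593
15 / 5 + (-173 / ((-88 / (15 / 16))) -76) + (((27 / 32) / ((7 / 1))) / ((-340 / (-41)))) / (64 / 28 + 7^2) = -1528627579 / 21482560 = -71.16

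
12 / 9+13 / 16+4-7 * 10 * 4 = -13145 / 48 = -273.85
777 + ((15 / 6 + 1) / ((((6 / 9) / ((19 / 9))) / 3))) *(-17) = 847 / 4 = 211.75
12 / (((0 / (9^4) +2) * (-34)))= -3 / 17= -0.18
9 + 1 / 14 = 127 / 14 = 9.07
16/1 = 16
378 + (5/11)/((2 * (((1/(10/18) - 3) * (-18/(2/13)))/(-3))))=1945919/5148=378.00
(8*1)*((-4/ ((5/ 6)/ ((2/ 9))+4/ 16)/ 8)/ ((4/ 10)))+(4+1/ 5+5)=67/ 10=6.70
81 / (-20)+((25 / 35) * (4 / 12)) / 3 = -5003 / 1260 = -3.97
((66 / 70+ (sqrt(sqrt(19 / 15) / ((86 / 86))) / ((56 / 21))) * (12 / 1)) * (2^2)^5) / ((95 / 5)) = 33792 / 665+ 1536 * 15^(3 / 4) * 19^(1 / 4) / 95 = 308.11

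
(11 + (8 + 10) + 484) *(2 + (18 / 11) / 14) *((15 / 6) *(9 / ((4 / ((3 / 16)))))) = 11288565 / 9856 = 1145.35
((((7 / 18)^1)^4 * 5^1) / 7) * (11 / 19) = 18865 / 1994544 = 0.01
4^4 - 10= 246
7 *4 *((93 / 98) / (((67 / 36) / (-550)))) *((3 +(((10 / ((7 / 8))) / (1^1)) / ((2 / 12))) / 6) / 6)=-61993800 / 3283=-18883.28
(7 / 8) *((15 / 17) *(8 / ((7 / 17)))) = 15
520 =520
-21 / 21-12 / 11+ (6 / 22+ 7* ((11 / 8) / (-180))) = -29647 / 15840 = -1.87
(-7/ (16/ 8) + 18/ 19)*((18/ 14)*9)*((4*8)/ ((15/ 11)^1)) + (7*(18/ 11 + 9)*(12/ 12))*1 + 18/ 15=-4516971/ 7315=-617.49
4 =4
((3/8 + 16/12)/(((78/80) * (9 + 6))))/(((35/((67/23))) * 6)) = 0.00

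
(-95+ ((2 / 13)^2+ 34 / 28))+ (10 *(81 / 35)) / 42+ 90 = -53181 / 16562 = -3.21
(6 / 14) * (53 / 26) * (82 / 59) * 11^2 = 788799 / 5369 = 146.92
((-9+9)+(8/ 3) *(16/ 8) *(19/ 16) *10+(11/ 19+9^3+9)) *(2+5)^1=319963/ 57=5613.39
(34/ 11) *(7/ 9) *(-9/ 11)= -238/ 121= -1.97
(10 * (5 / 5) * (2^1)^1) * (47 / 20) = 47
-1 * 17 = -17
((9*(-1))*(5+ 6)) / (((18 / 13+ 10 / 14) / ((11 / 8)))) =-99099 / 1528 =-64.86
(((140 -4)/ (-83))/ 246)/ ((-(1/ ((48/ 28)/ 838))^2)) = 816/ 29274270067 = 0.00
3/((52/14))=21/26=0.81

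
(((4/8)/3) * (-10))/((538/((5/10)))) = -0.00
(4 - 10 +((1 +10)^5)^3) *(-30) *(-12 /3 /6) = 83544963388312900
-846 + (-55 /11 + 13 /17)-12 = -862.24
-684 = -684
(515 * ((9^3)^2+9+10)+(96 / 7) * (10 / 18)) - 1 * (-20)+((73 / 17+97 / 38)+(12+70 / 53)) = 196791153054635 / 718998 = 273701947.79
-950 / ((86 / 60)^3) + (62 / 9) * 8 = -191414528 / 715563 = -267.50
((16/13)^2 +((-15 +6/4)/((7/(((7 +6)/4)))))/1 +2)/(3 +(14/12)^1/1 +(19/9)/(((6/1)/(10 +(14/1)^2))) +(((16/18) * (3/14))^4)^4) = -5324781032036418247057665/148247396104606778542833764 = -0.04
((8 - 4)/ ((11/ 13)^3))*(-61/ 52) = -10309/ 1331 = -7.75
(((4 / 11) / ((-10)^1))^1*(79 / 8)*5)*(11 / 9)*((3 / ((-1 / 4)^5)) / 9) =20224 / 27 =749.04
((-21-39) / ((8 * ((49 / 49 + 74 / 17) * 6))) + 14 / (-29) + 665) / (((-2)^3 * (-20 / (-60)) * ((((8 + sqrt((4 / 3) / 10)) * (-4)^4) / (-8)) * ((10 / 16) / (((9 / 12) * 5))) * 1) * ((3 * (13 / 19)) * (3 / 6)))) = 5995413045 / 1051715392-399694203 * sqrt(30) / 8413723136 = 5.44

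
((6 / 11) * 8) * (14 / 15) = 224 / 55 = 4.07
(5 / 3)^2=25 / 9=2.78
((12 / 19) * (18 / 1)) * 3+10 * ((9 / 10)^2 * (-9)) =-7371 / 190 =-38.79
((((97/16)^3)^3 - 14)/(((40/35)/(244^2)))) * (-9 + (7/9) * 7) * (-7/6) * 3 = 138611993279679588276377/19327352832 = 7171804358545.26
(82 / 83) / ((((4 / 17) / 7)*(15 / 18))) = 14637 / 415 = 35.27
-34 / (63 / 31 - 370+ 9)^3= 506447 / 689003384576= 0.00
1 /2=0.50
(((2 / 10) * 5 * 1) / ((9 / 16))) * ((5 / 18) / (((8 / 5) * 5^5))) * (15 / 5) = 1 / 3375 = 0.00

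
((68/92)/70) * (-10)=-17/161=-0.11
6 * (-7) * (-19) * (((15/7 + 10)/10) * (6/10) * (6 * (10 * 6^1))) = 209304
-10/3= -3.33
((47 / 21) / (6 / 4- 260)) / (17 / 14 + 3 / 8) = -0.01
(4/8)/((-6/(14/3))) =-7/18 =-0.39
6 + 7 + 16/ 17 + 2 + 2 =305/ 17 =17.94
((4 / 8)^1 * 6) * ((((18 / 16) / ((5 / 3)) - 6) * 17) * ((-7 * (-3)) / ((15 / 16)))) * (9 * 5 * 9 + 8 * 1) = -62809866 / 25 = -2512394.64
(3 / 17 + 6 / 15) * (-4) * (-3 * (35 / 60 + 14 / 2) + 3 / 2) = 49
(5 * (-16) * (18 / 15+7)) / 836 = -0.78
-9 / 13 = -0.69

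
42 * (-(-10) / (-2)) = -210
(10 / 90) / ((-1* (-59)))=1 / 531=0.00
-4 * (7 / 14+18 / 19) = -110 / 19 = -5.79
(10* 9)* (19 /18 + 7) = 725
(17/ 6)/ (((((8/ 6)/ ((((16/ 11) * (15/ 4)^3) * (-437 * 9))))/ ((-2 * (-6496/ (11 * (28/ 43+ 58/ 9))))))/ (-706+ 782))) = -1347309090886500/ 166133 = -8109822195.99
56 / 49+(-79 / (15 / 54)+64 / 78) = -385526 / 1365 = -282.44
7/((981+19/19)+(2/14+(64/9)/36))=3969/556987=0.01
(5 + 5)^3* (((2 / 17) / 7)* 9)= 18000 / 119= 151.26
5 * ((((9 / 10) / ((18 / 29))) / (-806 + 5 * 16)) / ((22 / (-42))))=0.02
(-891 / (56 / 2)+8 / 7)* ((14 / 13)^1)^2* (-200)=1202600 / 169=7115.98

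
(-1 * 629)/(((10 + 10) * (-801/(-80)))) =-2516/801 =-3.14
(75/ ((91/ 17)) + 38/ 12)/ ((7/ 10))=46895/ 1911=24.54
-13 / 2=-6.50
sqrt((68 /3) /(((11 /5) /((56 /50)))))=4 * sqrt(19635) /165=3.40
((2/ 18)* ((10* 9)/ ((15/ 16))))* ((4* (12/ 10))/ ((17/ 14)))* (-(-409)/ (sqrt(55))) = 1465856* sqrt(55)/ 4675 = 2325.36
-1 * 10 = -10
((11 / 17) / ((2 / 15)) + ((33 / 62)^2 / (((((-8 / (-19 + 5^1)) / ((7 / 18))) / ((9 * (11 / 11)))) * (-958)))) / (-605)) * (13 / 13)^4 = 12152429097 / 2504135360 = 4.85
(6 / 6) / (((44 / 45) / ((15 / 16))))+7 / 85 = 62303 / 59840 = 1.04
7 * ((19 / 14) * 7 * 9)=598.50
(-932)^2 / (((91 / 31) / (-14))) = -53854688 / 13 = -4142668.31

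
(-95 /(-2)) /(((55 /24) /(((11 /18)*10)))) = 380 /3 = 126.67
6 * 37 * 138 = 30636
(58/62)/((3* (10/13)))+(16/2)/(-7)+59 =379289/6510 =58.26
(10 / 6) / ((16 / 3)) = 5 / 16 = 0.31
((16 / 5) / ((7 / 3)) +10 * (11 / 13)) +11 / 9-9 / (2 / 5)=-93733 / 8190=-11.44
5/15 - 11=-32/3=-10.67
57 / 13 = 4.38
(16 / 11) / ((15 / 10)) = 32 / 33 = 0.97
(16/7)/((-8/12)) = -24/7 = -3.43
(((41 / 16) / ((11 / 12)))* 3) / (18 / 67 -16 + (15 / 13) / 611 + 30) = 196374789 / 334158572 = 0.59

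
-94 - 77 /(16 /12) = -607 /4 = -151.75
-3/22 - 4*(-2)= 173/22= 7.86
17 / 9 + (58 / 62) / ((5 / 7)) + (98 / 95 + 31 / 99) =264923 / 58311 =4.54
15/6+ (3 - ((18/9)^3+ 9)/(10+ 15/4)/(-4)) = 639/110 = 5.81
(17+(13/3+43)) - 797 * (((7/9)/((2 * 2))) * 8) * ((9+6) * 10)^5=-282436874999807/3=-94145624999935.67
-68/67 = -1.01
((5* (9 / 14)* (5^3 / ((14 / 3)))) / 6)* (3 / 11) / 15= 1125 / 4312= 0.26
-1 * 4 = -4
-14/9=-1.56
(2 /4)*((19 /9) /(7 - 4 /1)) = 19 /54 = 0.35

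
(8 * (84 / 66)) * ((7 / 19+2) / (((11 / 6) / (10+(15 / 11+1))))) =4112640 / 25289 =162.63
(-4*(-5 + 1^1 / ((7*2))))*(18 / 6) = 414 / 7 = 59.14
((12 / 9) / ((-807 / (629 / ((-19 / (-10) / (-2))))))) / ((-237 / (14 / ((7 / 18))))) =-0.17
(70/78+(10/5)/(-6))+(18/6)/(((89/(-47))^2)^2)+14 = 36208515565/2446947399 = 14.80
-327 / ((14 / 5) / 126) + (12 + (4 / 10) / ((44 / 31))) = -1617299 / 110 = -14702.72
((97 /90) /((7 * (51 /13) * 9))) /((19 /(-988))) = -32786 /144585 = -0.23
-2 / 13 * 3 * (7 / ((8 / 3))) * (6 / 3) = -63 / 26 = -2.42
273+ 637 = 910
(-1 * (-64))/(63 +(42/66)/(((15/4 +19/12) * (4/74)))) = 22528/22953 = 0.98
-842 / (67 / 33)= -27786 / 67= -414.72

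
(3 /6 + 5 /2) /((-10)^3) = -0.00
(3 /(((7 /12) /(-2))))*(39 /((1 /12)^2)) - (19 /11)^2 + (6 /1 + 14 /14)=-48923190 /847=-57760.55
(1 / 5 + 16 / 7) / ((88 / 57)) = 4959 / 3080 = 1.61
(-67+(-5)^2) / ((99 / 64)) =-896 / 33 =-27.15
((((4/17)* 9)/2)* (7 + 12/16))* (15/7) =4185/238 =17.58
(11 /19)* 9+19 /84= 8677 /1596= 5.44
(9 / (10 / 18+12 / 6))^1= 81 / 23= 3.52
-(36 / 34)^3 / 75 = -1944 / 122825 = -0.02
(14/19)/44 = 7/418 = 0.02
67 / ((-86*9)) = -67 / 774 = -0.09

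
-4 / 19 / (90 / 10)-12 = -2056 / 171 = -12.02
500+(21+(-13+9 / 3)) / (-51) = 25489 / 51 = 499.78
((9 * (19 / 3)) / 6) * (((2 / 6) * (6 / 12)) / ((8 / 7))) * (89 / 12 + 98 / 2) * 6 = 90041 / 192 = 468.96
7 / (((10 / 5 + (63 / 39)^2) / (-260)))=-307580 / 779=-394.84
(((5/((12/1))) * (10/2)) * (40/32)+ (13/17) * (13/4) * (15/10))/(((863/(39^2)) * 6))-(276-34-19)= -221.14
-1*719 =-719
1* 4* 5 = 20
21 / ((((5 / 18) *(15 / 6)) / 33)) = 24948 / 25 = 997.92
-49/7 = -7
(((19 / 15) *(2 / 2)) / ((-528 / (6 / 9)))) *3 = -19 / 3960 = -0.00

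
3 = 3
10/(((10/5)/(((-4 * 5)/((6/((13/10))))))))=-65/3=-21.67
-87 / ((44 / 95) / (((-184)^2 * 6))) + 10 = -419729650 / 11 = -38157240.91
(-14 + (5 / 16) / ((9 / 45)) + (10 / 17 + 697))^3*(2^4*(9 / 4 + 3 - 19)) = -355981792879013455 / 5030912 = -70758898760.11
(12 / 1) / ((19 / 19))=12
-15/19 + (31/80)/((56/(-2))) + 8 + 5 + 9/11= 13.01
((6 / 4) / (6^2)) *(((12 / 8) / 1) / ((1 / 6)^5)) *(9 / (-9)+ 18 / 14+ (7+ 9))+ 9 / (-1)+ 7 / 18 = 996187 / 126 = 7906.25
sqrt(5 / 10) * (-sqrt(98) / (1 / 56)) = -392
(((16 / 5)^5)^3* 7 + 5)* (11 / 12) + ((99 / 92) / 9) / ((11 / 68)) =2041824029489048260121 / 8422851562500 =242414818.11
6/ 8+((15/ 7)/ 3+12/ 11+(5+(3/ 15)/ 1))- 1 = 10403/ 1540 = 6.76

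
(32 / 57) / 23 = 32 / 1311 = 0.02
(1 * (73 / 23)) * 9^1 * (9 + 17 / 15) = 33288 / 115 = 289.46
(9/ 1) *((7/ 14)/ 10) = 9/ 20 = 0.45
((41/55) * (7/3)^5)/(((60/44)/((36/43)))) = 2756348/87075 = 31.65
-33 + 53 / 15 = -442 / 15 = -29.47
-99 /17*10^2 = -9900 /17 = -582.35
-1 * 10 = -10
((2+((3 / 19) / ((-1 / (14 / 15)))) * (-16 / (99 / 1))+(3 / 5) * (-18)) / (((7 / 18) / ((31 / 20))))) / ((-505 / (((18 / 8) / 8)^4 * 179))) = 150251643603 / 1936759193600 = 0.08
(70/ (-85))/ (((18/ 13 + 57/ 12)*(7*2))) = -52/ 5423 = -0.01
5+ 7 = 12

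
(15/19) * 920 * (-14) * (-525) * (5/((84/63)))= 380362500/19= 20019078.95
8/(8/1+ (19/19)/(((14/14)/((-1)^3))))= 8/7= 1.14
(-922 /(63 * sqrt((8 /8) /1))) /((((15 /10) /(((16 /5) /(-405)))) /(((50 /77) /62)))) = 29504 /36542583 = 0.00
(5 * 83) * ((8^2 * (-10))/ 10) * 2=-53120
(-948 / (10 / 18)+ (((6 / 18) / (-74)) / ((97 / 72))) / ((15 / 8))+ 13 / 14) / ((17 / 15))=-1285398105 / 854182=-1504.83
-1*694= -694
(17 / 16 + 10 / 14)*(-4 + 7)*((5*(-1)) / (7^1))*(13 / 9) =-12935 / 2352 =-5.50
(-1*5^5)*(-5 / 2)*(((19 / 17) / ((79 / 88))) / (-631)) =-15.41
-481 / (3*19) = -8.44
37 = 37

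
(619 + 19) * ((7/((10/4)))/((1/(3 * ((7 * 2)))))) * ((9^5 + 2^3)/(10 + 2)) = 369247986.80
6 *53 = 318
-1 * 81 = -81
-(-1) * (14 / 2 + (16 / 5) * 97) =1587 / 5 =317.40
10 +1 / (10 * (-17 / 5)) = 339 / 34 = 9.97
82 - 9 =73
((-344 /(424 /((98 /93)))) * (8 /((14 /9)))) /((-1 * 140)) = 258 /8215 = 0.03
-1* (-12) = 12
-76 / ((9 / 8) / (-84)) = 17024 / 3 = 5674.67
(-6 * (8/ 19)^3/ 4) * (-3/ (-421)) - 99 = -285878565/ 2887639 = -99.00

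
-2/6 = -1/3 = -0.33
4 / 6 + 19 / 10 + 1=107 / 30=3.57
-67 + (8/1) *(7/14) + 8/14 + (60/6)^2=263/7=37.57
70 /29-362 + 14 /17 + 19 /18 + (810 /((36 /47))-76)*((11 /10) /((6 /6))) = 64065211 /88740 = 721.94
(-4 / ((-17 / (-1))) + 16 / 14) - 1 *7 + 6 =-11 / 119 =-0.09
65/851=0.08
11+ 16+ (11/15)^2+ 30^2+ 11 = 211171/225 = 938.54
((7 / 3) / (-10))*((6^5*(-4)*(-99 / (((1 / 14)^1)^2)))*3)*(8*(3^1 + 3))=-101395058688 / 5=-20279011737.60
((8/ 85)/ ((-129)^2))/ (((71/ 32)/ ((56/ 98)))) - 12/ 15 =-562398212/ 702999045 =-0.80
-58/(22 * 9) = -29/99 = -0.29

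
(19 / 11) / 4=19 / 44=0.43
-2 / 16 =-1 / 8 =-0.12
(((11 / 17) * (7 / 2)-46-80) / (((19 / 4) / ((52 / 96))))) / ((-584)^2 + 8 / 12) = -54691 / 1321935640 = -0.00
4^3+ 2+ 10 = 76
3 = 3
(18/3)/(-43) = -0.14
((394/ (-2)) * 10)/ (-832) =985/ 416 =2.37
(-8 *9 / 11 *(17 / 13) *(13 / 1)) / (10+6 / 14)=-8568 / 803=-10.67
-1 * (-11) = 11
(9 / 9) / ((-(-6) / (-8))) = -1.33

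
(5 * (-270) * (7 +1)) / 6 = -1800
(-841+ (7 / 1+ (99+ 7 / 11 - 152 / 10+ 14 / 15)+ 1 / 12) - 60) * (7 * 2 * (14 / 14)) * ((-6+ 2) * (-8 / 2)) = -29883896 / 165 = -181114.52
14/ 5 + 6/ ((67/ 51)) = 2468/ 335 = 7.37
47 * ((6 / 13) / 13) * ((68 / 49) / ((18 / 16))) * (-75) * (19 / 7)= -24289600 / 57967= -419.02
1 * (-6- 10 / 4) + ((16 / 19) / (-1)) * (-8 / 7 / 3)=-8.18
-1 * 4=-4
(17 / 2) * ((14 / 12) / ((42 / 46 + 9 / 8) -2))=782 / 3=260.67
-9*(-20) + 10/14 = 1265/7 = 180.71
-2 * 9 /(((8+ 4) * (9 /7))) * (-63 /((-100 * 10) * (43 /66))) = -4851 /43000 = -0.11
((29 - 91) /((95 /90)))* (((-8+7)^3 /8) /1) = 279 /38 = 7.34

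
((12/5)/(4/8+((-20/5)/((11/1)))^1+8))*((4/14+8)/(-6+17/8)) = -122496/194215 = -0.63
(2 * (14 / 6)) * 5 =23.33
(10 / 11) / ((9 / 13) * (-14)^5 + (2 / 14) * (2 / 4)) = -1820 / 745423921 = -0.00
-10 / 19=-0.53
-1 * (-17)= 17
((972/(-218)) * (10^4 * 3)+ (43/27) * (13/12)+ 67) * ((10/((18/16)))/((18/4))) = -188859715880/715149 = -264084.43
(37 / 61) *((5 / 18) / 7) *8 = 0.19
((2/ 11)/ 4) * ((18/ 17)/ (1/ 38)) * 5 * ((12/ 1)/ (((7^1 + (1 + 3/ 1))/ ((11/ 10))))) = 2052/ 187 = 10.97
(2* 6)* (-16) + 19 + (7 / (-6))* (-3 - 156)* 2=198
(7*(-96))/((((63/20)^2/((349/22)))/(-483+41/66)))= 35555561600/68607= 518249.76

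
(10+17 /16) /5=177 /80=2.21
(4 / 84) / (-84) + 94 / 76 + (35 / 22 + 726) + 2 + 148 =878.83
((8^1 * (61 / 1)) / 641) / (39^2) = 488 / 974961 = 0.00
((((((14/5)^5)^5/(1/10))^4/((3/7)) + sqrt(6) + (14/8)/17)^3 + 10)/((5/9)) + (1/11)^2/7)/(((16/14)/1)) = 2809443591482589035725764000000000000000000000000000000000000000000000000000000000000000000000000000000000000000000000000000000000000000000000000000.00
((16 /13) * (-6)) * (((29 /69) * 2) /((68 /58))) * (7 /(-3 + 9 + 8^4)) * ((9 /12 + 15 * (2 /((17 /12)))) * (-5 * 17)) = 16.84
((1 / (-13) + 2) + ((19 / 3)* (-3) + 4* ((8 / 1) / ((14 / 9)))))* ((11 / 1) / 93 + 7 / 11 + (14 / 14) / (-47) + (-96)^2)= 46973874242 / 1458457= 32207.93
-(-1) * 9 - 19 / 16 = 125 / 16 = 7.81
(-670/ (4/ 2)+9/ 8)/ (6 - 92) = 2671/ 688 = 3.88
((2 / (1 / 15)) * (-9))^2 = 72900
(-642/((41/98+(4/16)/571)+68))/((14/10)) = -51321480/7657159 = -6.70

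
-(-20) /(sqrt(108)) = 10* sqrt(3) /9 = 1.92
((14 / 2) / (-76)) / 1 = -0.09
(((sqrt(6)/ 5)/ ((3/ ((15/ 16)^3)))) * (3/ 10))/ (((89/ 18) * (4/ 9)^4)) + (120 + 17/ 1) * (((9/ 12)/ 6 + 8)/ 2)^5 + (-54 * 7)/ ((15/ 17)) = 7971615 * sqrt(6)/ 93323264 + 792553028333/ 5242880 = 151167.70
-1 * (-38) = 38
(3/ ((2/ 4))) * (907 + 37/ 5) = 27432/ 5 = 5486.40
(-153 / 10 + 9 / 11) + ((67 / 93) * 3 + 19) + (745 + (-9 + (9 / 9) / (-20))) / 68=8116851 / 463760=17.50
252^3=16003008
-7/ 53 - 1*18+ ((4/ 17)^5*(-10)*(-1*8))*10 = -1321064977/ 75252421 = -17.56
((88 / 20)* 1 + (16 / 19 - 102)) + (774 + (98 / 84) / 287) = 15827243 / 23370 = 677.25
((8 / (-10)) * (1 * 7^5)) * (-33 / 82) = 1109262 / 205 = 5411.03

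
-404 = -404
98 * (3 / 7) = 42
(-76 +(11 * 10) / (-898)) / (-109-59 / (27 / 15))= 307611 / 572924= 0.54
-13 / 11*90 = -1170 / 11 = -106.36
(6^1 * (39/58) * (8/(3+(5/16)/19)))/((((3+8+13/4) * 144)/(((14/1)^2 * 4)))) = 46592/11397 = 4.09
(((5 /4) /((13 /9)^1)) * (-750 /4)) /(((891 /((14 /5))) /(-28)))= 6125 /429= 14.28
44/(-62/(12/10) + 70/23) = -276/305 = -0.90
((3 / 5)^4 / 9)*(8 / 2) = 36 / 625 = 0.06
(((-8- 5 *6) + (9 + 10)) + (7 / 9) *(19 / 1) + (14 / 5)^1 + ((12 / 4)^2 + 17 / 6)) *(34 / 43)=15929 / 1935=8.23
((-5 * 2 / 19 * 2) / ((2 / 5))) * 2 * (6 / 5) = -120 / 19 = -6.32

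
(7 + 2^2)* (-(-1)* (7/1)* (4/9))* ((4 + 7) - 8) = 308/3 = 102.67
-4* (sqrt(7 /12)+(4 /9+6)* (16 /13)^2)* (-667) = 1334* sqrt(21) /3+39614464 /1521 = 28082.73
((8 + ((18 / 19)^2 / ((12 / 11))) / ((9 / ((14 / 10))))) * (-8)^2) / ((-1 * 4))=-234736 / 1805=-130.05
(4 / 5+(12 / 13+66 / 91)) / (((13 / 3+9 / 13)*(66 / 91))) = 7241 / 10780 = 0.67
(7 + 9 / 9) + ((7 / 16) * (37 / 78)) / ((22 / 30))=37903 / 4576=8.28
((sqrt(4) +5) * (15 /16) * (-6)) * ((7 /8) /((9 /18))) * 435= -959175 /32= -29974.22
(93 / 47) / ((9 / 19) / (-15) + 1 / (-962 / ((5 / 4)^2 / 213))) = -28965512160 / 462379561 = -62.64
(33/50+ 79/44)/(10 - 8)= 2701/2200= 1.23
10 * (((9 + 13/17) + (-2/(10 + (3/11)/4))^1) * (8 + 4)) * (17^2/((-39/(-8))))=391908480/5759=68051.48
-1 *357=-357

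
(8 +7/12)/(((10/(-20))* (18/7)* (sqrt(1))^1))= -721/108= -6.68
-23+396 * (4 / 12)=109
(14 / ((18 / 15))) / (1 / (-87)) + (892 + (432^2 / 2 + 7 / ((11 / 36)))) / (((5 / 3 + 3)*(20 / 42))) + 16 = 2277171 / 55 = 41403.11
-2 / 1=-2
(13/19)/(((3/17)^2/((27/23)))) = 11271/437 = 25.79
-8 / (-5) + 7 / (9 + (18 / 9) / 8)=436 / 185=2.36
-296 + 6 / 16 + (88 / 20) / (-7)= -82951 / 280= -296.25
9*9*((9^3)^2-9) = 43045992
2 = 2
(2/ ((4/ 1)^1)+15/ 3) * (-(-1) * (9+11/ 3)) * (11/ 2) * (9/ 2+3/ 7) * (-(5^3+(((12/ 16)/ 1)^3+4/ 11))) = -425674271/ 1792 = -237541.45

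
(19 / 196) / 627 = 1 / 6468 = 0.00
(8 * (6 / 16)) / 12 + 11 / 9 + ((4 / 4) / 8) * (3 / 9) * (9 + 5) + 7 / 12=95 / 36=2.64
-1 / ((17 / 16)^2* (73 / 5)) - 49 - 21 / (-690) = -237909911 / 4852310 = -49.03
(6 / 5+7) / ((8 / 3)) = 123 / 40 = 3.08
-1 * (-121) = 121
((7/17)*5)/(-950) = -7/3230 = -0.00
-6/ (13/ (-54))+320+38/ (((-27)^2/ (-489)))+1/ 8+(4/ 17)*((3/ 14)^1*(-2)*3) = 319.26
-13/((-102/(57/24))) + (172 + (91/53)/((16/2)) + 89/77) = 173.67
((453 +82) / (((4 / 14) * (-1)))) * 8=-14980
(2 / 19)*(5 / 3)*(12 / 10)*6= 24 / 19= 1.26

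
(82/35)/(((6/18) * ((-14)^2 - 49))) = 82/1715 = 0.05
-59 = -59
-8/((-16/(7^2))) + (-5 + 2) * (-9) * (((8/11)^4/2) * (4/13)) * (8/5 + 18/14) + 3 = 411070193/13323310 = 30.85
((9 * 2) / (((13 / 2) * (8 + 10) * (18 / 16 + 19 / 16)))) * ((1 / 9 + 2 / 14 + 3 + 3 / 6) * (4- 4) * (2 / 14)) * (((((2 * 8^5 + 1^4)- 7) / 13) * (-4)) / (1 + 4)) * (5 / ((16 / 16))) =0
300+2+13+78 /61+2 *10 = 20513 /61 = 336.28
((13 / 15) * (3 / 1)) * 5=13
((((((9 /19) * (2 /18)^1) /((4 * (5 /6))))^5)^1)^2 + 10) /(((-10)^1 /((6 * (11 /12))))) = -6744172883581100000649539 /1226213251560200000000000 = -5.50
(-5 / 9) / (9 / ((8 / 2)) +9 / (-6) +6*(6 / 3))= -0.04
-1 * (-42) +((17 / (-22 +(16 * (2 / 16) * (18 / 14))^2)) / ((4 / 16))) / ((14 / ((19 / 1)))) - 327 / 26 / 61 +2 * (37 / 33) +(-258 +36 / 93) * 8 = -95179533211 / 47051862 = -2022.86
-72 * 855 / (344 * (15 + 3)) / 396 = -95 / 3784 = -0.03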